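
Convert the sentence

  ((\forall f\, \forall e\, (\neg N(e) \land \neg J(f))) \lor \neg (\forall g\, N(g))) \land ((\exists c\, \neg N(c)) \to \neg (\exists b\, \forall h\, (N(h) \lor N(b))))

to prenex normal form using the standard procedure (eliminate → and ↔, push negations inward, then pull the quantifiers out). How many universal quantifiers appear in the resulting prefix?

Eliminate → and ↔ using ¬ and ∨.
  ((\forall f\, \forall e\, (\neg N(e) \land \neg J(f))) \lor \neg (\forall g\, N(g))) \land (\neg (\exists c\, \neg N(c)) \lor \neg (\exists b\, \forall h\, (N(h) \lor N(b))))
Move each ¬ inward, flipping quantifiers it crosses:
  ((\forall f\, \forall e\, (\neg N(e) \land \neg J(f))) \lor (\exists g\, \neg N(g))) \land ((\forall c\, N(c)) \lor (\forall b\, \exists h\, (\neg N(h) \land \neg N(b))))
All bound variables are already distinct, so no renaming is needed.
Extract every quantifier outward, since the variables are now distinct and don't occur free across branches:
  \forall f\, \forall e\, \exists g\, \forall c\, \forall b\, \exists h\, ((\neg N(e) \land \neg J(f) \lor \neg N(g)) \land (N(c) \lor \neg N(h) \land \neg N(b)))
The prefix is \forall f \forall e \exists g \forall c \forall b \exists h: 4 universal, 2 existential.

4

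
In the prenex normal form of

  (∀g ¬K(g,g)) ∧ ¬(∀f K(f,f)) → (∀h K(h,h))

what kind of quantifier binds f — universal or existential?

universal

Eliminate → and ↔ using ¬ and ∨.
  ¬((∀g ¬K(g,g)) ∧ ¬(∀f K(f,f))) ∨ (∀h K(h,h))
Push ¬ through the quantifiers and connectives to reach negation normal form:
  (∃g K(g,g)) ∨ (∀f K(f,f)) ∨ (∀h K(h,h))
All bound variables are already distinct, so no renaming is needed.
Finally move all quantifiers to the prefix:
  ∃g ∀f ∀h (K(g,g) ∨ K(f,f) ∨ K(h,h))
The quantifier ∀f sits under an even number of negations (counting the antecedent side of each →), so it remains universal.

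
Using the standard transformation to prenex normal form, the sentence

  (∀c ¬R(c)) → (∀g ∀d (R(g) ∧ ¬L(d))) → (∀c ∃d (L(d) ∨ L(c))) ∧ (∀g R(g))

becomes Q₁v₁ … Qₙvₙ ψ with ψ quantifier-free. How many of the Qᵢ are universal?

Rewrite implications/biconditionals: A → B as ¬A ∨ B.
  ¬(∀c ¬R(c)) ∨ ¬(∀g ∀d (R(g) ∧ ¬L(d))) ∨ (∀c ∃d (L(d) ∨ L(c))) ∧ (∀g R(g))
Push ¬ through the quantifiers and connectives to reach negation normal form:
  (∃c R(c)) ∨ (∃g ∃d (¬R(g) ∨ L(d))) ∨ (∀c ∃d (L(d) ∨ L(c))) ∧ (∀g R(g))
Give each quantifier a distinct variable: c↦u1, d↦y, g↦x1.
  (∃c R(c)) ∨ (∃g ∃d (¬R(g) ∨ L(d))) ∨ (∀u1 ∃y (L(y) ∨ L(u1))) ∧ (∀x1 R(x1))
Extract every quantifier outward, since the variables are now distinct and don't occur free across branches:
  ∃c ∃g ∃d ∀u1 ∃y ∀x1 (R(c) ∨ ¬R(g) ∨ L(d) ∨ (L(y) ∨ L(u1)) ∧ R(x1))
The prefix is ∃c ∃g ∃d ∀u1 ∃y ∀x1: 2 universal, 4 existential.

2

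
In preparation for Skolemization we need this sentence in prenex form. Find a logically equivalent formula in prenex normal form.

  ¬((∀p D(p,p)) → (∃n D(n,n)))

∀p ∀n (D(p,p) ∧ ¬D(n,n))

First replace A → B with ¬A ∨ B.
  ¬(¬(∀p D(p,p)) ∨ (∃n D(n,n)))
Move each ¬ inward, flipping quantifiers it crosses:
  (∀p D(p,p)) ∧ (∀n ¬D(n,n))
All bound variables are already distinct, so no renaming is needed.
Finally move all quantifiers to the prefix:
  ∀p ∀n (D(p,p) ∧ ¬D(n,n))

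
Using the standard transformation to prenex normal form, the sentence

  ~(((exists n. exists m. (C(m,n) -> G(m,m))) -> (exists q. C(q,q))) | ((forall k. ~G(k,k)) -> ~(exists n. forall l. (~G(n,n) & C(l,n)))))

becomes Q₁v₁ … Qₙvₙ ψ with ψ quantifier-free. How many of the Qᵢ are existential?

Eliminate → and ↔ using ¬ and ∨.
  ~(~(exists n. exists m. (~C(m,n) | G(m,m))) | (exists q. C(q,q)) | ~(forall k. ~G(k,k)) | ~(exists n. forall l. (~G(n,n) & C(l,n))))
Move each ¬ inward, flipping quantifiers it crosses:
  (exists n. exists m. (~C(m,n) | G(m,m))) & (forall q. ~C(q,q)) & (forall k. ~G(k,k)) & (exists n. forall l. (~G(n,n) & C(l,n)))
Rename bound variables to avoid capture: n↦z1.
  (exists n. exists m. (~C(m,n) | G(m,m))) & (forall q. ~C(q,q)) & (forall k. ~G(k,k)) & (exists z1. forall l. (~G(z1,z1) & C(l,z1)))
Extract every quantifier outward, since the variables are now distinct and don't occur free across branches:
  exists n. exists m. forall q. forall k. exists z1. forall l. ((~C(m,n) | G(m,m)) & ~C(q,q) & ~G(k,k) & ~G(z1,z1) & C(l,z1))
The prefix is exists n exists m forall q forall k exists z1 forall l: 3 universal, 3 existential.

3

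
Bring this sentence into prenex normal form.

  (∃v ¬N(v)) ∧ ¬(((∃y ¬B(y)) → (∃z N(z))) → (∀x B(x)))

∃v ∀y ∃z ∃x (¬N(v) ∧ (B(y) ∨ N(z)) ∧ ¬B(x))

First replace A → B with ¬A ∨ B.
  (∃v ¬N(v)) ∧ ¬(¬(¬(∃y ¬B(y)) ∨ (∃z N(z))) ∨ (∀x B(x)))
Drive negations inward (¬∀x A ≡ ∃x ¬A, ¬∃x A ≡ ∀x ¬A, De Morgan for ∧/∨):
  (∃v ¬N(v)) ∧ ((∀y B(y)) ∨ (∃z N(z))) ∧ (∃x ¬B(x))
Finally move all quantifiers to the prefix:
  ∃v ∀y ∃z ∃x (¬N(v) ∧ (B(y) ∨ N(z)) ∧ ¬B(x))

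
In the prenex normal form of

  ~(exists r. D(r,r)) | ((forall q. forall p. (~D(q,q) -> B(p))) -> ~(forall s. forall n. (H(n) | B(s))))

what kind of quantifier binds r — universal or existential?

universal

First replace A → B with ¬A ∨ B.
  ~(exists r. D(r,r)) | ~(forall q. forall p. (~~D(q,q) | B(p))) | ~(forall s. forall n. (H(n) | B(s)))
Push ¬ through the quantifiers and connectives to reach negation normal form:
  (forall r. ~D(r,r)) | (exists q. exists p. (~D(q,q) & ~B(p))) | (exists s. exists n. (~H(n) & ~B(s)))
Pull the quantifiers to the front (each side's bound variable is not free in the other side):
  forall r. exists q. exists p. exists s. exists n. (~D(r,r) | ~D(q,q) & ~B(p) | ~H(n) & ~B(s))
The quantifier exists r sits under an odd number of negations (counting the antecedent side of each →), so it flips to forall r.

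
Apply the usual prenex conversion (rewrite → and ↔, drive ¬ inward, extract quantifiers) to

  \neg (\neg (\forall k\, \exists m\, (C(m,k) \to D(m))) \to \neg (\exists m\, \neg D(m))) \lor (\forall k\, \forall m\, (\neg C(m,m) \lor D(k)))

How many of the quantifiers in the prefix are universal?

First replace A → B with ¬A ∨ B.
  \neg (\neg \neg (\forall k\, \exists m\, (\neg C(m,k) \lor D(m))) \lor \neg (\exists m\, \neg D(m))) \lor (\forall k\, \forall m\, (\neg C(m,m) \lor D(k)))
Move each ¬ inward, flipping quantifiers it crosses:
  (\exists k\, \forall m\, (C(m,k) \land \neg D(m))) \land (\exists m\, \neg D(m)) \lor (\forall k\, \forall m\, (\neg C(m,m) \lor D(k)))
Give each quantifier a distinct variable: m↦u1, k↦a, m↦b.
  (\exists k\, \forall m\, (C(m,k) \land \neg D(m))) \land (\exists u1\, \neg D(u1)) \lor (\forall a\, \forall b\, (\neg C(b,b) \lor D(a)))
Pull the quantifiers to the front (each side's bound variable is not free in the other side):
  \exists k\, \forall m\, \exists u1\, \forall a\, \forall b\, (C(m,k) \land \neg D(m) \land \neg D(u1) \lor \neg C(b,b) \lor D(a))
The prefix is \exists k \forall m \exists u1 \forall a \forall b: 3 universal, 2 existential.

3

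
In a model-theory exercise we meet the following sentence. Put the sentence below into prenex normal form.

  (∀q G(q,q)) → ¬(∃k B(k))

Eliminate → and ↔ using ¬ and ∨.
  ¬(∀q G(q,q)) ∨ ¬(∃k B(k))
Move each ¬ inward, flipping quantifiers it crosses:
  (∃q ¬G(q,q)) ∨ (∀k ¬B(k))
Finally move all quantifiers to the prefix:
  ∃q ∀k (¬G(q,q) ∨ ¬B(k))

∃q ∀k (¬G(q,q) ∨ ¬B(k))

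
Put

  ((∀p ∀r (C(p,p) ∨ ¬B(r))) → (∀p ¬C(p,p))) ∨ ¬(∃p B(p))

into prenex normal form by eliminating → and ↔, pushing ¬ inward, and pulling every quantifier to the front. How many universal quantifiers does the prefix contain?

2

First replace A → B with ¬A ∨ B.
  ¬(∀p ∀r (C(p,p) ∨ ¬B(r))) ∨ (∀p ¬C(p,p)) ∨ ¬(∃p B(p))
Move each ¬ inward, flipping quantifiers it crosses:
  (∃p ∃r (¬C(p,p) ∧ B(r))) ∨ (∀p ¬C(p,p)) ∨ (∀p ¬B(p))
Give each quantifier a distinct variable: p↦s, p↦v.
  (∃p ∃r (¬C(p,p) ∧ B(r))) ∨ (∀s ¬C(s,s)) ∨ (∀v ¬B(v))
Extract every quantifier outward, since the variables are now distinct and don't occur free across branches:
  ∃p ∃r ∀s ∀v (¬C(p,p) ∧ B(r) ∨ ¬C(s,s) ∨ ¬B(v))
The prefix is ∃p ∃r ∀s ∀v: 2 universal, 2 existential.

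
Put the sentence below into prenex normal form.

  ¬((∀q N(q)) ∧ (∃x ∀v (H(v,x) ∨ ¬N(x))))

Drive negations inward (¬∀x A ≡ ∃x ¬A, ¬∃x A ≡ ∀x ¬A, De Morgan for ∧/∨):
  (∃q ¬N(q)) ∨ (∀x ∃v (¬H(v,x) ∧ N(x)))
All bound variables are already distinct, so no renaming is needed.
Pull the quantifiers to the front (each side's bound variable is not free in the other side):
  ∃q ∀x ∃v (¬N(q) ∨ ¬H(v,x) ∧ N(x))

∃q ∀x ∃v (¬N(q) ∨ ¬H(v,x) ∧ N(x))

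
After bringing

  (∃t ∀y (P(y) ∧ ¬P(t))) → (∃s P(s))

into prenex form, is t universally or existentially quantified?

universal

Eliminate → and ↔ using ¬ and ∨.
  ¬(∃t ∀y (P(y) ∧ ¬P(t))) ∨ (∃s P(s))
Move each ¬ inward, flipping quantifiers it crosses:
  (∀t ∃y (¬P(y) ∨ P(t))) ∨ (∃s P(s))
All bound variables are already distinct, so no renaming is needed.
Finally move all quantifiers to the prefix:
  ∀t ∃y ∃s (¬P(y) ∨ P(t) ∨ P(s))
The quantifier ∃t sits under an odd number of negations (counting the antecedent side of each →), so it flips to ∀t.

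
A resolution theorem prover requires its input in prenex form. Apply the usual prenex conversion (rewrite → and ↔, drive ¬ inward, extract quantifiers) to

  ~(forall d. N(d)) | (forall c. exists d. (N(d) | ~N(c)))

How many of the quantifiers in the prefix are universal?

Drive negations inward (¬∀x A ≡ ∃x ¬A, ¬∃x A ≡ ∀x ¬A, De Morgan for ∧/∨):
  (exists d. ~N(d)) | (forall c. exists d. (N(d) | ~N(c)))
Rename bound variables to avoid capture: d↦x1.
  (exists d. ~N(d)) | (forall c. exists x1. (N(x1) | ~N(c)))
Pull the quantifiers to the front (each side's bound variable is not free in the other side):
  exists d. forall c. exists x1. (~N(d) | N(x1) | ~N(c))
The prefix is exists d forall c exists x1: 1 universal, 2 existential.

1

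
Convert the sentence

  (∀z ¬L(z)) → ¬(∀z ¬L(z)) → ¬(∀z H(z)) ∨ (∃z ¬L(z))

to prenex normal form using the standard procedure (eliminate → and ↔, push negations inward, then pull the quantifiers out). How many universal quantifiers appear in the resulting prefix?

Eliminate → and ↔ using ¬ and ∨.
  ¬(∀z ¬L(z)) ∨ ¬¬(∀z ¬L(z)) ∨ ¬(∀z H(z)) ∨ (∃z ¬L(z))
Move each ¬ inward, flipping quantifiers it crosses:
  (∃z L(z)) ∨ (∀z ¬L(z)) ∨ (∃z ¬H(z)) ∨ (∃z ¬L(z))
Rename bound variables to avoid capture: z↦w1, z↦u1, z↦c.
  (∃z L(z)) ∨ (∀w1 ¬L(w1)) ∨ (∃u1 ¬H(u1)) ∨ (∃c ¬L(c))
Extract every quantifier outward, since the variables are now distinct and don't occur free across branches:
  ∃z ∀w1 ∃u1 ∃c (L(z) ∨ ¬L(w1) ∨ ¬H(u1) ∨ ¬L(c))
The prefix is ∃z ∀w1 ∃u1 ∃c: 1 universal, 3 existential.

1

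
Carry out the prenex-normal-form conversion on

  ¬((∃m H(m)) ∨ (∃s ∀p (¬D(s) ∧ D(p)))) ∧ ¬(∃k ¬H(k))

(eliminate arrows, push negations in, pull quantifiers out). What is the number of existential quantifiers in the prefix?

1

Move each ¬ inward, flipping quantifiers it crosses:
  (∀m ¬H(m)) ∧ (∀s ∃p (D(s) ∨ ¬D(p))) ∧ (∀k H(k))
Finally move all quantifiers to the prefix:
  ∀m ∀s ∃p ∀k (¬H(m) ∧ (D(s) ∨ ¬D(p)) ∧ H(k))
The prefix is ∀m ∀s ∃p ∀k: 3 universal, 1 existential.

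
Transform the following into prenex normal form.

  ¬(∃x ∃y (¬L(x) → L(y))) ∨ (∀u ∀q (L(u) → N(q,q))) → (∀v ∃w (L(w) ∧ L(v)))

∃x ∃y ∃u ∃q ∀v ∃w ((L(x) ∨ L(y)) ∧ L(u) ∧ ¬N(q,q) ∨ L(w) ∧ L(v))

Rewrite implications/biconditionals: A → B as ¬A ∨ B.
  ¬(¬(∃x ∃y (¬¬L(x) ∨ L(y))) ∨ (∀u ∀q (¬L(u) ∨ N(q,q)))) ∨ (∀v ∃w (L(w) ∧ L(v)))
Move each ¬ inward, flipping quantifiers it crosses:
  (∃x ∃y (L(x) ∨ L(y))) ∧ (∃u ∃q (L(u) ∧ ¬N(q,q))) ∨ (∀v ∃w (L(w) ∧ L(v)))
All bound variables are already distinct, so no renaming is needed.
Extract every quantifier outward, since the variables are now distinct and don't occur free across branches:
  ∃x ∃y ∃u ∃q ∀v ∃w ((L(x) ∨ L(y)) ∧ L(u) ∧ ¬N(q,q) ∨ L(w) ∧ L(v))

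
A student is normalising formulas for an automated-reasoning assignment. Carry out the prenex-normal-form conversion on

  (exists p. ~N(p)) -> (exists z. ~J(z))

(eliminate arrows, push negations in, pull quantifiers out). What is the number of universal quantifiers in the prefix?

1

First replace A → B with ¬A ∨ B.
  ~(exists p. ~N(p)) | (exists z. ~J(z))
Drive negations inward (¬∀x A ≡ ∃x ¬A, ¬∃x A ≡ ∀x ¬A, De Morgan for ∧/∨):
  (forall p. N(p)) | (exists z. ~J(z))
All bound variables are already distinct, so no renaming is needed.
Finally move all quantifiers to the prefix:
  forall p. exists z. (N(p) | ~J(z))
The prefix is forall p exists z: 1 universal, 1 existential.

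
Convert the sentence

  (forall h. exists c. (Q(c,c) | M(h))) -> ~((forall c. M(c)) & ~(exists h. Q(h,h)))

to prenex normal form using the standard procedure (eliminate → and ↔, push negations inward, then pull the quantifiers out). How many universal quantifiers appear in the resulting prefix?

1

Rewrite implications/biconditionals: A → B as ¬A ∨ B.
  ~(forall h. exists c. (Q(c,c) | M(h))) | ~((forall c. M(c)) & ~(exists h. Q(h,h)))
Drive negations inward (¬∀x A ≡ ∃x ¬A, ¬∃x A ≡ ∀x ¬A, De Morgan for ∧/∨):
  (exists h. forall c. (~Q(c,c) & ~M(h))) | (exists c. ~M(c)) | (exists h. Q(h,h))
Standardize variables apart so no two quantifiers bind the same name: c↦v, h↦y.
  (exists h. forall c. (~Q(c,c) & ~M(h))) | (exists v. ~M(v)) | (exists y. Q(y,y))
Finally move all quantifiers to the prefix:
  exists h. forall c. exists v. exists y. (~Q(c,c) & ~M(h) | ~M(v) | Q(y,y))
The prefix is exists h forall c exists v exists y: 1 universal, 3 existential.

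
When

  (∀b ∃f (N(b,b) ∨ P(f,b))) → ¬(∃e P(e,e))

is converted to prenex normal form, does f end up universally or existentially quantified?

Rewrite implications/biconditionals: A → B as ¬A ∨ B.
  ¬(∀b ∃f (N(b,b) ∨ P(f,b))) ∨ ¬(∃e P(e,e))
Push ¬ through the quantifiers and connectives to reach negation normal form:
  (∃b ∀f (¬N(b,b) ∧ ¬P(f,b))) ∨ (∀e ¬P(e,e))
Pull the quantifiers to the front (each side's bound variable is not free in the other side):
  ∃b ∀f ∀e (¬N(b,b) ∧ ¬P(f,b) ∨ ¬P(e,e))
The quantifier ∃f sits under an odd number of negations (counting the antecedent side of each →), so it flips to ∀f.

universal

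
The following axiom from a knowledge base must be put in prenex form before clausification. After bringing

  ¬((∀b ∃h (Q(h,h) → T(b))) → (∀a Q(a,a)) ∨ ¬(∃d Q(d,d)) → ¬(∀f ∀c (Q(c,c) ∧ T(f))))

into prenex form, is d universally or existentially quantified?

universal

First replace A → B with ¬A ∨ B.
  ¬(¬(∀b ∃h (¬Q(h,h) ∨ T(b))) ∨ ¬((∀a Q(a,a)) ∨ ¬(∃d Q(d,d))) ∨ ¬(∀f ∀c (Q(c,c) ∧ T(f))))
Push ¬ through the quantifiers and connectives to reach negation normal form:
  (∀b ∃h (¬Q(h,h) ∨ T(b))) ∧ ((∀a Q(a,a)) ∨ (∀d ¬Q(d,d))) ∧ (∀f ∀c (Q(c,c) ∧ T(f)))
All bound variables are already distinct, so no renaming is needed.
Extract every quantifier outward, since the variables are now distinct and don't occur free across branches:
  ∀b ∃h ∀a ∀d ∀f ∀c ((¬Q(h,h) ∨ T(b)) ∧ (Q(a,a) ∨ ¬Q(d,d)) ∧ Q(c,c) ∧ T(f))
The quantifier ∃d sits under an odd number of negations (counting the antecedent side of each →), so it flips to ∀d.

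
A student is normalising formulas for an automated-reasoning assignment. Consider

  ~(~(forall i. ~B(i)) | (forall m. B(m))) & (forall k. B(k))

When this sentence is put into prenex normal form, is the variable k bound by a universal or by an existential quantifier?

Drive negations inward (¬∀x A ≡ ∃x ¬A, ¬∃x A ≡ ∀x ¬A, De Morgan for ∧/∨):
  (forall i. ~B(i)) & (exists m. ~B(m)) & (forall k. B(k))
All bound variables are already distinct, so no renaming is needed.
Extract every quantifier outward, since the variables are now distinct and don't occur free across branches:
  forall i. exists m. forall k. (~B(i) & ~B(m) & B(k))
The quantifier forall k sits under an even number of negations, so it remains universal.

universal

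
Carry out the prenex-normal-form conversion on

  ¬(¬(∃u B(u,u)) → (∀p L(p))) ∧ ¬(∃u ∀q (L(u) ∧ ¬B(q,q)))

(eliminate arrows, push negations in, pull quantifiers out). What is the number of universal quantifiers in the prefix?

2

Eliminate → and ↔ using ¬ and ∨.
  ¬(¬¬(∃u B(u,u)) ∨ (∀p L(p))) ∧ ¬(∃u ∀q (L(u) ∧ ¬B(q,q)))
Push ¬ through the quantifiers and connectives to reach negation normal form:
  (∀u ¬B(u,u)) ∧ (∃p ¬L(p)) ∧ (∀u ∃q (¬L(u) ∨ B(q,q)))
Rename bound variables to avoid capture: u↦u1.
  (∀u ¬B(u,u)) ∧ (∃p ¬L(p)) ∧ (∀u1 ∃q (¬L(u1) ∨ B(q,q)))
Extract every quantifier outward, since the variables are now distinct and don't occur free across branches:
  ∀u ∃p ∀u1 ∃q (¬B(u,u) ∧ ¬L(p) ∧ (¬L(u1) ∨ B(q,q)))
The prefix is ∀u ∃p ∀u1 ∃q: 2 universal, 2 existential.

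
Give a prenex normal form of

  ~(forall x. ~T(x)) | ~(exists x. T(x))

exists x. forall t. (T(x) | ~T(t))

Move each ¬ inward, flipping quantifiers it crosses:
  (exists x. T(x)) | (forall x. ~T(x))
Rename bound variables to avoid capture: x↦t.
  (exists x. T(x)) | (forall t. ~T(t))
Finally move all quantifiers to the prefix:
  exists x. forall t. (T(x) | ~T(t))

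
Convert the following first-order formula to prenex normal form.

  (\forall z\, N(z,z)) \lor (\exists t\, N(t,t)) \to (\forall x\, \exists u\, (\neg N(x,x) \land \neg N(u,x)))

\exists z\, \forall t\, \forall x\, \exists u\, (\neg N(z,z) \land \neg N(t,t) \lor \neg N(x,x) \land \neg N(u,x))

First replace A → B with ¬A ∨ B.
  \neg ((\forall z\, N(z,z)) \lor (\exists t\, N(t,t))) \lor (\forall x\, \exists u\, (\neg N(x,x) \land \neg N(u,x)))
Move each ¬ inward, flipping quantifiers it crosses:
  (\exists z\, \neg N(z,z)) \land (\forall t\, \neg N(t,t)) \lor (\forall x\, \exists u\, (\neg N(x,x) \land \neg N(u,x)))
All bound variables are already distinct, so no renaming is needed.
Pull the quantifiers to the front (each side's bound variable is not free in the other side):
  \exists z\, \forall t\, \forall x\, \exists u\, (\neg N(z,z) \land \neg N(t,t) \lor \neg N(x,x) \land \neg N(u,x))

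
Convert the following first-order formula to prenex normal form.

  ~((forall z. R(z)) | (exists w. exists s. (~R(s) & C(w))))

exists z. forall w. forall s. (~R(z) & (R(s) | ~C(w)))

Push ¬ through the quantifiers and connectives to reach negation normal form:
  (exists z. ~R(z)) & (forall w. forall s. (R(s) | ~C(w)))
All bound variables are already distinct, so no renaming is needed.
Finally move all quantifiers to the prefix:
  exists z. forall w. forall s. (~R(z) & (R(s) | ~C(w)))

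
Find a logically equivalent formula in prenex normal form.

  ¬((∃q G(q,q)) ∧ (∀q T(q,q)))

∀q ∃s (¬G(q,q) ∨ ¬T(s,s))

Drive negations inward (¬∀x A ≡ ∃x ¬A, ¬∃x A ≡ ∀x ¬A, De Morgan for ∧/∨):
  (∀q ¬G(q,q)) ∨ (∃q ¬T(q,q))
Give each quantifier a distinct variable: q↦s.
  (∀q ¬G(q,q)) ∨ (∃s ¬T(s,s))
Extract every quantifier outward, since the variables are now distinct and don't occur free across branches:
  ∀q ∃s (¬G(q,q) ∨ ¬T(s,s))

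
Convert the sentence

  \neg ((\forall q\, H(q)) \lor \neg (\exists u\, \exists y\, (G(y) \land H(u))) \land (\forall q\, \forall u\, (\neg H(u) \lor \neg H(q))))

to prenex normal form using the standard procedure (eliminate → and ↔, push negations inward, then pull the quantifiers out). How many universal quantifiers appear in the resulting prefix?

0

Drive negations inward (¬∀x A ≡ ∃x ¬A, ¬∃x A ≡ ∀x ¬A, De Morgan for ∧/∨):
  (\exists q\, \neg H(q)) \land ((\exists u\, \exists y\, (G(y) \land H(u))) \lor (\exists q\, \exists u\, (H(u) \land H(q))))
Standardize variables apart so no two quantifiers bind the same name: q↦p, u↦c.
  (\exists q\, \neg H(q)) \land ((\exists u\, \exists y\, (G(y) \land H(u))) \lor (\exists p\, \exists c\, (H(c) \land H(p))))
Finally move all quantifiers to the prefix:
  \exists q\, \exists u\, \exists y\, \exists p\, \exists c\, (\neg H(q) \land (G(y) \land H(u) \lor H(c) \land H(p)))
The prefix is \exists q \exists u \exists y \exists p \exists c: 0 universal, 5 existential.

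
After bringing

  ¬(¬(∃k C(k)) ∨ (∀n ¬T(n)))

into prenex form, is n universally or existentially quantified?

Move each ¬ inward, flipping quantifiers it crosses:
  (∃k C(k)) ∧ (∃n T(n))
All bound variables are already distinct, so no renaming is needed.
Finally move all quantifiers to the prefix:
  ∃k ∃n (C(k) ∧ T(n))
The quantifier ∀n sits under an odd number of negations, so it flips to ∃n.

existential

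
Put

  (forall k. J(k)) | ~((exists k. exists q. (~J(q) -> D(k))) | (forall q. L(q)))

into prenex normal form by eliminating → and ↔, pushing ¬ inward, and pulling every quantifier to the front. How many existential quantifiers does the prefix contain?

First replace A → B with ¬A ∨ B.
  (forall k. J(k)) | ~((exists k. exists q. (~~J(q) | D(k))) | (forall q. L(q)))
Push ¬ through the quantifiers and connectives to reach negation normal form:
  (forall k. J(k)) | (forall k. forall q. (~J(q) & ~D(k))) & (exists q. ~L(q))
Rename bound variables to avoid capture: k↦b, q↦s.
  (forall k. J(k)) | (forall b. forall q. (~J(q) & ~D(b))) & (exists s. ~L(s))
Finally move all quantifiers to the prefix:
  forall k. forall b. forall q. exists s. (J(k) | ~J(q) & ~D(b) & ~L(s))
The prefix is forall k forall b forall q exists s: 3 universal, 1 existential.

1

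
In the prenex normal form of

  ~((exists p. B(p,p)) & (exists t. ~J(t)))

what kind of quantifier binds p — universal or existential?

Push ¬ through the quantifiers and connectives to reach negation normal form:
  (forall p. ~B(p,p)) | (forall t. J(t))
Finally move all quantifiers to the prefix:
  forall p. forall t. (~B(p,p) | J(t))
The quantifier exists p sits under an odd number of negations, so it flips to forall p.

universal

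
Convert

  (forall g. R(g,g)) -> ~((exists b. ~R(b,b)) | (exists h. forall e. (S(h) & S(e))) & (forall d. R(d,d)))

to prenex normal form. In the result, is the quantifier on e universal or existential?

Eliminate → and ↔ using ¬ and ∨.
  ~(forall g. R(g,g)) | ~((exists b. ~R(b,b)) | (exists h. forall e. (S(h) & S(e))) & (forall d. R(d,d)))
Drive negations inward (¬∀x A ≡ ∃x ¬A, ¬∃x A ≡ ∀x ¬A, De Morgan for ∧/∨):
  (exists g. ~R(g,g)) | (forall b. R(b,b)) & ((forall h. exists e. (~S(h) | ~S(e))) | (exists d. ~R(d,d)))
Finally move all quantifiers to the prefix:
  exists g. forall b. forall h. exists e. exists d. (~R(g,g) | R(b,b) & (~S(h) | ~S(e) | ~R(d,d)))
The quantifier forall e sits under an odd number of negations (counting the antecedent side of each →), so it flips to exists e.

existential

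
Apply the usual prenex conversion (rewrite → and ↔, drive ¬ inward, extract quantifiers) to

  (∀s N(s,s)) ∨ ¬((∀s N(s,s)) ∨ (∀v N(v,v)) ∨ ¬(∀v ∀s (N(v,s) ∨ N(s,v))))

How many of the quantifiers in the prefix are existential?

Push ¬ through the quantifiers and connectives to reach negation normal form:
  (∀s N(s,s)) ∨ (∃s ¬N(s,s)) ∧ (∃v ¬N(v,v)) ∧ (∀v ∀s (N(v,s) ∨ N(s,v)))
Rename bound variables to avoid capture: s↦y, v↦r, s↦t.
  (∀s N(s,s)) ∨ (∃y ¬N(y,y)) ∧ (∃v ¬N(v,v)) ∧ (∀r ∀t (N(r,t) ∨ N(t,r)))
Pull the quantifiers to the front (each side's bound variable is not free in the other side):
  ∀s ∃y ∃v ∀r ∀t (N(s,s) ∨ ¬N(y,y) ∧ ¬N(v,v) ∧ (N(r,t) ∨ N(t,r)))
The prefix is ∀s ∃y ∃v ∀r ∀t: 3 universal, 2 existential.

2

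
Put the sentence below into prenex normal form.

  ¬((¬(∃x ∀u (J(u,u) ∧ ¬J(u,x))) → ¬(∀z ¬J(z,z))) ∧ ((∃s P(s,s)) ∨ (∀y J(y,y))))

First replace A → B with ¬A ∨ B.
  ¬((¬¬(∃x ∀u (J(u,u) ∧ ¬J(u,x))) ∨ ¬(∀z ¬J(z,z))) ∧ ((∃s P(s,s)) ∨ (∀y J(y,y))))
Move each ¬ inward, flipping quantifiers it crosses:
  (∀x ∃u (¬J(u,u) ∨ J(u,x))) ∧ (∀z ¬J(z,z)) ∨ (∀s ¬P(s,s)) ∧ (∃y ¬J(y,y))
All bound variables are already distinct, so no renaming is needed.
Finally move all quantifiers to the prefix:
  ∀x ∃u ∀z ∀s ∃y ((¬J(u,u) ∨ J(u,x)) ∧ ¬J(z,z) ∨ ¬P(s,s) ∧ ¬J(y,y))

∀x ∃u ∀z ∀s ∃y ((¬J(u,u) ∨ J(u,x)) ∧ ¬J(z,z) ∨ ¬P(s,s) ∧ ¬J(y,y))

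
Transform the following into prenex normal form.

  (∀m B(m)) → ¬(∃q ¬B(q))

∃m ∀q (¬B(m) ∨ B(q))

Rewrite implications/biconditionals: A → B as ¬A ∨ B.
  ¬(∀m B(m)) ∨ ¬(∃q ¬B(q))
Move each ¬ inward, flipping quantifiers it crosses:
  (∃m ¬B(m)) ∨ (∀q B(q))
All bound variables are already distinct, so no renaming is needed.
Extract every quantifier outward, since the variables are now distinct and don't occur free across branches:
  ∃m ∀q (¬B(m) ∨ B(q))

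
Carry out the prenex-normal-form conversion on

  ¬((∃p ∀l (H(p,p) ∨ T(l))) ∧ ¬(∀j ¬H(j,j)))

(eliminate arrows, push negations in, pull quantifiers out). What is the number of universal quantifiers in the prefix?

2

Drive negations inward (¬∀x A ≡ ∃x ¬A, ¬∃x A ≡ ∀x ¬A, De Morgan for ∧/∨):
  (∀p ∃l (¬H(p,p) ∧ ¬T(l))) ∨ (∀j ¬H(j,j))
Pull the quantifiers to the front (each side's bound variable is not free in the other side):
  ∀p ∃l ∀j (¬H(p,p) ∧ ¬T(l) ∨ ¬H(j,j))
The prefix is ∀p ∃l ∀j: 2 universal, 1 existential.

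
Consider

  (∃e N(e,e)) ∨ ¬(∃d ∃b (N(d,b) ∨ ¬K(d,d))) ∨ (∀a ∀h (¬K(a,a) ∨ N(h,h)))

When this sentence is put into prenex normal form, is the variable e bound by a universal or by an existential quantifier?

existential

Drive negations inward (¬∀x A ≡ ∃x ¬A, ¬∃x A ≡ ∀x ¬A, De Morgan for ∧/∨):
  (∃e N(e,e)) ∨ (∀d ∀b (¬N(d,b) ∧ K(d,d))) ∨ (∀a ∀h (¬K(a,a) ∨ N(h,h)))
All bound variables are already distinct, so no renaming is needed.
Finally move all quantifiers to the prefix:
  ∃e ∀d ∀b ∀a ∀h (N(e,e) ∨ ¬N(d,b) ∧ K(d,d) ∨ ¬K(a,a) ∨ N(h,h))
The quantifier ∃e sits under an even number of negations, so it remains existential.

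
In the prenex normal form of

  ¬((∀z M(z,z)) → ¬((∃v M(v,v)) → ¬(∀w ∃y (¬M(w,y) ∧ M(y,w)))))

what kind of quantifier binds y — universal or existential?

Rewrite implications/biconditionals: A → B as ¬A ∨ B.
  ¬(¬(∀z M(z,z)) ∨ ¬(¬(∃v M(v,v)) ∨ ¬(∀w ∃y (¬M(w,y) ∧ M(y,w)))))
Move each ¬ inward, flipping quantifiers it crosses:
  (∀z M(z,z)) ∧ ((∀v ¬M(v,v)) ∨ (∃w ∀y (M(w,y) ∨ ¬M(y,w))))
All bound variables are already distinct, so no renaming is needed.
Finally move all quantifiers to the prefix:
  ∀z ∀v ∃w ∀y (M(z,z) ∧ (¬M(v,v) ∨ M(w,y) ∨ ¬M(y,w)))
The quantifier ∃y sits under an odd number of negations (counting the antecedent side of each →), so it flips to ∀y.

universal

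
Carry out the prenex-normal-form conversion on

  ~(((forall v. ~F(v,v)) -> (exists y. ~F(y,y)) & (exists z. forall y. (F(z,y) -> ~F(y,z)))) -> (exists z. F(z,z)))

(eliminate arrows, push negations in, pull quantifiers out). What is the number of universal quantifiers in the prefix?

2

Eliminate → and ↔ using ¬ and ∨.
  ~(~(~(forall v. ~F(v,v)) | (exists y. ~F(y,y)) & (exists z. forall y. (~F(z,y) | ~F(y,z)))) | (exists z. F(z,z)))
Push ¬ through the quantifiers and connectives to reach negation normal form:
  ((exists v. F(v,v)) | (exists y. ~F(y,y)) & (exists z. forall y. (~F(z,y) | ~F(y,z)))) & (forall z. ~F(z,z))
Standardize variables apart so no two quantifiers bind the same name: y↦u, z↦s.
  ((exists v. F(v,v)) | (exists y. ~F(y,y)) & (exists z. forall u. (~F(z,u) | ~F(u,z)))) & (forall s. ~F(s,s))
Pull the quantifiers to the front (each side's bound variable is not free in the other side):
  exists v. exists y. exists z. forall u. forall s. ((F(v,v) | ~F(y,y) & (~F(z,u) | ~F(u,z))) & ~F(s,s))
The prefix is exists v exists y exists z forall u forall s: 2 universal, 3 existential.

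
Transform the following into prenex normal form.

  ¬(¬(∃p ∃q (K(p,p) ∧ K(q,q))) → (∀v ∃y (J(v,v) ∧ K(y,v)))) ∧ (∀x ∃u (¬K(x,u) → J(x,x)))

First replace A → B with ¬A ∨ B.
  ¬(¬¬(∃p ∃q (K(p,p) ∧ K(q,q))) ∨ (∀v ∃y (J(v,v) ∧ K(y,v)))) ∧ (∀x ∃u (¬¬K(x,u) ∨ J(x,x)))
Drive negations inward (¬∀x A ≡ ∃x ¬A, ¬∃x A ≡ ∀x ¬A, De Morgan for ∧/∨):
  (∀p ∀q (¬K(p,p) ∨ ¬K(q,q))) ∧ (∃v ∀y (¬J(v,v) ∨ ¬K(y,v))) ∧ (∀x ∃u (K(x,u) ∨ J(x,x)))
All bound variables are already distinct, so no renaming is needed.
Extract every quantifier outward, since the variables are now distinct and don't occur free across branches:
  ∀p ∀q ∃v ∀y ∀x ∃u ((¬K(p,p) ∨ ¬K(q,q)) ∧ (¬J(v,v) ∨ ¬K(y,v)) ∧ (K(x,u) ∨ J(x,x)))

∀p ∀q ∃v ∀y ∀x ∃u ((¬K(p,p) ∨ ¬K(q,q)) ∧ (¬J(v,v) ∨ ¬K(y,v)) ∧ (K(x,u) ∨ J(x,x)))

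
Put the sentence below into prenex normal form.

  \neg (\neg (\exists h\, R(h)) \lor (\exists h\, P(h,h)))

\exists h\, \forall x\, (R(h) \land \neg P(x,x))

Drive negations inward (¬∀x A ≡ ∃x ¬A, ¬∃x A ≡ ∀x ¬A, De Morgan for ∧/∨):
  (\exists h\, R(h)) \land (\forall h\, \neg P(h,h))
Rename bound variables to avoid capture: h↦x.
  (\exists h\, R(h)) \land (\forall x\, \neg P(x,x))
Extract every quantifier outward, since the variables are now distinct and don't occur free across branches:
  \exists h\, \forall x\, (R(h) \land \neg P(x,x))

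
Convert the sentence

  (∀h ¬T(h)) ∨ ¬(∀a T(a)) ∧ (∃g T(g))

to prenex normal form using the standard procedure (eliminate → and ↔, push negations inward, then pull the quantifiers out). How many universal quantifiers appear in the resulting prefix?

Drive negations inward (¬∀x A ≡ ∃x ¬A, ¬∃x A ≡ ∀x ¬A, De Morgan for ∧/∨):
  (∀h ¬T(h)) ∨ (∃a ¬T(a)) ∧ (∃g T(g))
All bound variables are already distinct, so no renaming is needed.
Finally move all quantifiers to the prefix:
  ∀h ∃a ∃g (¬T(h) ∨ ¬T(a) ∧ T(g))
The prefix is ∀h ∃a ∃g: 1 universal, 2 existential.

1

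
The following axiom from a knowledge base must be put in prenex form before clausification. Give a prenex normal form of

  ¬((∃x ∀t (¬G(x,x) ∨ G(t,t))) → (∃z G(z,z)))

Rewrite implications/biconditionals: A → B as ¬A ∨ B.
  ¬(¬(∃x ∀t (¬G(x,x) ∨ G(t,t))) ∨ (∃z G(z,z)))
Drive negations inward (¬∀x A ≡ ∃x ¬A, ¬∃x A ≡ ∀x ¬A, De Morgan for ∧/∨):
  (∃x ∀t (¬G(x,x) ∨ G(t,t))) ∧ (∀z ¬G(z,z))
All bound variables are already distinct, so no renaming is needed.
Extract every quantifier outward, since the variables are now distinct and don't occur free across branches:
  ∃x ∀t ∀z ((¬G(x,x) ∨ G(t,t)) ∧ ¬G(z,z))

∃x ∀t ∀z ((¬G(x,x) ∨ G(t,t)) ∧ ¬G(z,z))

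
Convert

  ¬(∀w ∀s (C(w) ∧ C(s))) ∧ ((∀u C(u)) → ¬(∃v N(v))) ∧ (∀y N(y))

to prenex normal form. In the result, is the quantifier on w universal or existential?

Eliminate → and ↔ using ¬ and ∨.
  ¬(∀w ∀s (C(w) ∧ C(s))) ∧ (¬(∀u C(u)) ∨ ¬(∃v N(v))) ∧ (∀y N(y))
Move each ¬ inward, flipping quantifiers it crosses:
  (∃w ∃s (¬C(w) ∨ ¬C(s))) ∧ ((∃u ¬C(u)) ∨ (∀v ¬N(v))) ∧ (∀y N(y))
Extract every quantifier outward, since the variables are now distinct and don't occur free across branches:
  ∃w ∃s ∃u ∀v ∀y ((¬C(w) ∨ ¬C(s)) ∧ (¬C(u) ∨ ¬N(v)) ∧ N(y))
The quantifier ∀w sits under an odd number of negations (counting the antecedent side of each →), so it flips to ∃w.

existential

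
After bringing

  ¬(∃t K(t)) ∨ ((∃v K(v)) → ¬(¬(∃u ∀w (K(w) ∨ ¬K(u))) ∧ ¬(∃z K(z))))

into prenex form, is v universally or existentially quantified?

universal

Rewrite implications/biconditionals: A → B as ¬A ∨ B.
  ¬(∃t K(t)) ∨ ¬(∃v K(v)) ∨ ¬(¬(∃u ∀w (K(w) ∨ ¬K(u))) ∧ ¬(∃z K(z)))
Push ¬ through the quantifiers and connectives to reach negation normal form:
  (∀t ¬K(t)) ∨ (∀v ¬K(v)) ∨ (∃u ∀w (K(w) ∨ ¬K(u))) ∨ (∃z K(z))
Extract every quantifier outward, since the variables are now distinct and don't occur free across branches:
  ∀t ∀v ∃u ∀w ∃z (¬K(t) ∨ ¬K(v) ∨ K(w) ∨ ¬K(u) ∨ K(z))
The quantifier ∃v sits under an odd number of negations (counting the antecedent side of each →), so it flips to ∀v.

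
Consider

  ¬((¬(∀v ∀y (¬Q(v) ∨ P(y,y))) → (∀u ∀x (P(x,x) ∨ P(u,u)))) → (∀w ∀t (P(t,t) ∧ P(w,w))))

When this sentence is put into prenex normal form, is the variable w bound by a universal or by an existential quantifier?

existential

Rewrite implications/biconditionals: A → B as ¬A ∨ B.
  ¬(¬(¬¬(∀v ∀y (¬Q(v) ∨ P(y,y))) ∨ (∀u ∀x (P(x,x) ∨ P(u,u)))) ∨ (∀w ∀t (P(t,t) ∧ P(w,w))))
Push ¬ through the quantifiers and connectives to reach negation normal form:
  ((∀v ∀y (¬Q(v) ∨ P(y,y))) ∨ (∀u ∀x (P(x,x) ∨ P(u,u)))) ∧ (∃w ∃t (¬P(t,t) ∨ ¬P(w,w)))
All bound variables are already distinct, so no renaming is needed.
Pull the quantifiers to the front (each side's bound variable is not free in the other side):
  ∀v ∀y ∀u ∀x ∃w ∃t ((¬Q(v) ∨ P(y,y) ∨ P(x,x) ∨ P(u,u)) ∧ (¬P(t,t) ∨ ¬P(w,w)))
The quantifier ∀w sits under an odd number of negations (counting the antecedent side of each →), so it flips to ∃w.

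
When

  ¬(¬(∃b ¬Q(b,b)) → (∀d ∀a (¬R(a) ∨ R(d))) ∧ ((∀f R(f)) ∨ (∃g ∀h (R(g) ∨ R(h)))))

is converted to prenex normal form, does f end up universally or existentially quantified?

First replace A → B with ¬A ∨ B.
  ¬(¬¬(∃b ¬Q(b,b)) ∨ (∀d ∀a (¬R(a) ∨ R(d))) ∧ ((∀f R(f)) ∨ (∃g ∀h (R(g) ∨ R(h)))))
Move each ¬ inward, flipping quantifiers it crosses:
  (∀b Q(b,b)) ∧ ((∃d ∃a (R(a) ∧ ¬R(d))) ∨ (∃f ¬R(f)) ∧ (∀g ∃h (¬R(g) ∧ ¬R(h))))
All bound variables are already distinct, so no renaming is needed.
Extract every quantifier outward, since the variables are now distinct and don't occur free across branches:
  ∀b ∃d ∃a ∃f ∀g ∃h (Q(b,b) ∧ (R(a) ∧ ¬R(d) ∨ ¬R(f) ∧ ¬R(g) ∧ ¬R(h)))
The quantifier ∀f sits under an odd number of negations (counting the antecedent side of each →), so it flips to ∃f.

existential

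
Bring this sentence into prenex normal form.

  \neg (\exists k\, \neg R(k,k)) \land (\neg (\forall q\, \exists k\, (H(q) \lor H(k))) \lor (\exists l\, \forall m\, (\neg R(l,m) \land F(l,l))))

\forall k\, \exists q\, \forall v\, \exists l\, \forall m\, (R(k,k) \land (\neg H(q) \land \neg H(v) \lor \neg R(l,m) \land F(l,l)))

Move each ¬ inward, flipping quantifiers it crosses:
  (\forall k\, R(k,k)) \land ((\exists q\, \forall k\, (\neg H(q) \land \neg H(k))) \lor (\exists l\, \forall m\, (\neg R(l,m) \land F(l,l))))
Standardize variables apart so no two quantifiers bind the same name: k↦v.
  (\forall k\, R(k,k)) \land ((\exists q\, \forall v\, (\neg H(q) \land \neg H(v))) \lor (\exists l\, \forall m\, (\neg R(l,m) \land F(l,l))))
Finally move all quantifiers to the prefix:
  \forall k\, \exists q\, \forall v\, \exists l\, \forall m\, (R(k,k) \land (\neg H(q) \land \neg H(v) \lor \neg R(l,m) \land F(l,l)))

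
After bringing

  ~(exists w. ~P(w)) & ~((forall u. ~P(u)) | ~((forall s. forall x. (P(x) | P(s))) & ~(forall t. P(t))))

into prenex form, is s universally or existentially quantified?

universal

Push ¬ through the quantifiers and connectives to reach negation normal form:
  (forall w. P(w)) & (exists u. P(u)) & (forall s. forall x. (P(x) | P(s))) & (exists t. ~P(t))
All bound variables are already distinct, so no renaming is needed.
Finally move all quantifiers to the prefix:
  forall w. exists u. forall s. forall x. exists t. (P(w) & P(u) & (P(x) | P(s)) & ~P(t))
The quantifier forall s sits under an even number of negations, so it remains universal.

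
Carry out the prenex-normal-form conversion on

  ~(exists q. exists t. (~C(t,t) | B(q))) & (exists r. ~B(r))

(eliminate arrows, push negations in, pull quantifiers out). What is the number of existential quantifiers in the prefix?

Move each ¬ inward, flipping quantifiers it crosses:
  (forall q. forall t. (C(t,t) & ~B(q))) & (exists r. ~B(r))
All bound variables are already distinct, so no renaming is needed.
Finally move all quantifiers to the prefix:
  forall q. forall t. exists r. (C(t,t) & ~B(q) & ~B(r))
The prefix is forall q forall t exists r: 2 universal, 1 existential.

1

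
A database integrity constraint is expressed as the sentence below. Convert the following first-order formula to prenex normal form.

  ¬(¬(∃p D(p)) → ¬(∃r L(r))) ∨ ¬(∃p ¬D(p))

Eliminate → and ↔ using ¬ and ∨.
  ¬(¬¬(∃p D(p)) ∨ ¬(∃r L(r))) ∨ ¬(∃p ¬D(p))
Push ¬ through the quantifiers and connectives to reach negation normal form:
  (∀p ¬D(p)) ∧ (∃r L(r)) ∨ (∀p D(p))
Rename bound variables to avoid capture: p↦v1.
  (∀p ¬D(p)) ∧ (∃r L(r)) ∨ (∀v1 D(v1))
Pull the quantifiers to the front (each side's bound variable is not free in the other side):
  ∀p ∃r ∀v1 (¬D(p) ∧ L(r) ∨ D(v1))

∀p ∃r ∀v1 (¬D(p) ∧ L(r) ∨ D(v1))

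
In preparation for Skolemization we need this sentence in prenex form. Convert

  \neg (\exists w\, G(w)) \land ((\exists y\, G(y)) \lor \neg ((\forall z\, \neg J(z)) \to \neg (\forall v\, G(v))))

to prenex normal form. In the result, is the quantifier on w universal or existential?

universal

First replace A → B with ¬A ∨ B.
  \neg (\exists w\, G(w)) \land ((\exists y\, G(y)) \lor \neg (\neg (\forall z\, \neg J(z)) \lor \neg (\forall v\, G(v))))
Drive negations inward (¬∀x A ≡ ∃x ¬A, ¬∃x A ≡ ∀x ¬A, De Morgan for ∧/∨):
  (\forall w\, \neg G(w)) \land ((\exists y\, G(y)) \lor (\forall z\, \neg J(z)) \land (\forall v\, G(v)))
All bound variables are already distinct, so no renaming is needed.
Pull the quantifiers to the front (each side's bound variable is not free in the other side):
  \forall w\, \exists y\, \forall z\, \forall v\, (\neg G(w) \land (G(y) \lor \neg J(z) \land G(v)))
The quantifier \exists w sits under an odd number of negations (counting the antecedent side of each →), so it flips to \forall w.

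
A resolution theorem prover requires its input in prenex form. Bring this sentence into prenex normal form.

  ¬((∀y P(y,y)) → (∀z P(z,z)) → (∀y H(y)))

Eliminate → and ↔ using ¬ and ∨.
  ¬(¬(∀y P(y,y)) ∨ ¬(∀z P(z,z)) ∨ (∀y H(y)))
Push ¬ through the quantifiers and connectives to reach negation normal form:
  (∀y P(y,y)) ∧ (∀z P(z,z)) ∧ (∃y ¬H(y))
Give each quantifier a distinct variable: y↦x1.
  (∀y P(y,y)) ∧ (∀z P(z,z)) ∧ (∃x1 ¬H(x1))
Finally move all quantifiers to the prefix:
  ∀y ∀z ∃x1 (P(y,y) ∧ P(z,z) ∧ ¬H(x1))

∀y ∀z ∃x1 (P(y,y) ∧ P(z,z) ∧ ¬H(x1))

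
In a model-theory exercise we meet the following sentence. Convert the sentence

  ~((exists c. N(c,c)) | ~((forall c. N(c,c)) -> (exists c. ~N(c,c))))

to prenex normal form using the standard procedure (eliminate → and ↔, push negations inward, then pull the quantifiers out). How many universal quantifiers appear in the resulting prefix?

1

Eliminate → and ↔ using ¬ and ∨.
  ~((exists c. N(c,c)) | ~(~(forall c. N(c,c)) | (exists c. ~N(c,c))))
Move each ¬ inward, flipping quantifiers it crosses:
  (forall c. ~N(c,c)) & ((exists c. ~N(c,c)) | (exists c. ~N(c,c)))
Standardize variables apart so no two quantifiers bind the same name: c↦v, c↦w.
  (forall c. ~N(c,c)) & ((exists v. ~N(v,v)) | (exists w. ~N(w,w)))
Finally move all quantifiers to the prefix:
  forall c. exists v. exists w. (~N(c,c) & (~N(v,v) | ~N(w,w)))
The prefix is forall c exists v exists w: 1 universal, 2 existential.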